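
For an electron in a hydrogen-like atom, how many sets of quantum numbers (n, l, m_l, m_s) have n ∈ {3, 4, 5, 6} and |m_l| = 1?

Treat each shell separately and count matching orbitals:
n=3 → 4; n=4 → 6; n=5 → 8; n=6 → 10.
Orbitals: 4 + 6 + 8 + 10 = 28. Including both spin states (m_s = ±1/2) gives 2 × 28 = 56 states.

56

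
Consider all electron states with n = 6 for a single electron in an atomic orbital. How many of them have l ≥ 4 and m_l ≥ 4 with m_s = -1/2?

3

Go through l = 0, …, 5 (the values permitted for n = 6).
Orbitals with l ≥ 4 and m_l ≥ 4, by l: l=4 → 1; l=5 → 2.
Orbitals: 1 + 2 = 3. With m_s fixed to a single value there is one state per orbital, giving 3 states.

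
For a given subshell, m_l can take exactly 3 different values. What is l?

l = 1 (p)

m_l ranges over 2l+1 integers, so 2l+1 = 3 ⇒ l = 1.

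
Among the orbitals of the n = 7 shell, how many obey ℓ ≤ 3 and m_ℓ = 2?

For n = 7, ℓ ranges over 0 … 6.
Orbitals with ℓ ≤ 3 and m_ℓ = 2, by ℓ: ℓ=2 → 1; ℓ=3 → 1.
Total orbitals: 1 + 1 = 2.

2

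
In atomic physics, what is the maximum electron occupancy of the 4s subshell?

A subshell with l = 0 has 2l+1 = 1 orbital, each holding 2 electrons (spin ±1/2), so 1 × 2 = 2.

2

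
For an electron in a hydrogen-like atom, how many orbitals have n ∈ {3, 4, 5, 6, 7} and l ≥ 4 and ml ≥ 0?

34

Work shell by shell — for each n, count the (l, ml) pairs that satisfy l ≥ 4 and ml ≥ 0:
n=5 → 5; n=6 → 11; n=7 → 18.
Total orbitals: 5 + 11 + 18 = 34.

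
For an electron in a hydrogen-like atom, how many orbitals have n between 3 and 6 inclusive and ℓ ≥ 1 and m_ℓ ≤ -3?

Go shell by shell, enumerating (ℓ, m_ℓ) with ℓ ≥ 1 and m_ℓ ≤ -3:
n=4 → 1; n=5 → 3; n=6 → 6.
Total orbitals: 1 + 3 + 6 = 10.

10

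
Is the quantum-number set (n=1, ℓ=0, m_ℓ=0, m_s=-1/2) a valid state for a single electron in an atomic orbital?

n = 1 is a positive integer. ℓ = 0 satisfies 0 ≤ ℓ ≤ n−1 = 0. m_ℓ = 0 lies in the range −ℓ … +ℓ (here 0). m_s = -1/2 is one of ±1/2.
All four constraints are satisfied.

Yes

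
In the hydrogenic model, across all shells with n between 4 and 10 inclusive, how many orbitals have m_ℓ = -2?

For each n in the range, tally the orbitals obeying m_ℓ = -2:
n=4 → 2; n=5 → 3; n=6 → 4; n=7 → 5; n=8 → 6; n=9 → 7; n=10 → 8.
Total orbitals: 2 + 3 + 4 + 5 + 6 + 7 + 8 = 35.

35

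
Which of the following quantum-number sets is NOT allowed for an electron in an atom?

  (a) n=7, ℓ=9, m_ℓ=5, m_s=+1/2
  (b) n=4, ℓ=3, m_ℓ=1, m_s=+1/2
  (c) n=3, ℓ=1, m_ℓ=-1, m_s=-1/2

(a)

(a) has ℓ = 9 ≥ n = 7, violating 0 ≤ ℓ ≤ n−1.
The remaining sets (b), (c) satisfy all four rules.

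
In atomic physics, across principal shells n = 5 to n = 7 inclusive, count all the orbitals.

110

Shell n has n² orbitals: 5²=25 + 6²=36 + 7²=49 = 110 orbitals.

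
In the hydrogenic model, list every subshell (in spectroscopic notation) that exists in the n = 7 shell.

7s, 7p, 7d, 7f, 7g, 7h, 7i

For n = 7, ℓ runs from 0 to 6. In spectroscopic notation ℓ = 0,1,2,… ↔ s,p,d,f,g,h,i, so the subshells are 7s, 7p, 7d, 7f, 7g, 7h, 7i.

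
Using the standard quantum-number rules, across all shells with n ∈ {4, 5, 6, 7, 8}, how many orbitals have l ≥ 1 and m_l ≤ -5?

Per-shell orbital counts meeting the constraint:
n=6 → 1; n=7 → 3; n=8 → 6.
Total orbitals: 1 + 3 + 6 = 10.

10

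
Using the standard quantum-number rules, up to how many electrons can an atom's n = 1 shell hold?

2

A shell holds 2n² electrons: 2 × 1² = 2 × 1 = 2.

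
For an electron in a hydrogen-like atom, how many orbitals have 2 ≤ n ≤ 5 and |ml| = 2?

Work shell by shell — for each n, count the (l, ml) pairs that satisfy |ml| = 2:
n=3 → 2; n=4 → 4; n=5 → 6.
Total orbitals: 2 + 4 + 6 = 12.

12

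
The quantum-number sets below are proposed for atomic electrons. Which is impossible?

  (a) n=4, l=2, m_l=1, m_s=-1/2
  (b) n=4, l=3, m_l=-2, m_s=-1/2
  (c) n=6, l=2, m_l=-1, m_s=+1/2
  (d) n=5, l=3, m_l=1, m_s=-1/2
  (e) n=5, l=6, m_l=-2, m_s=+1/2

(e) has l = 6 ≥ n = 5, violating 0 ≤ l ≤ n−1.
The remaining sets (a), (b), (c), (d) satisfy all four rules.

(e)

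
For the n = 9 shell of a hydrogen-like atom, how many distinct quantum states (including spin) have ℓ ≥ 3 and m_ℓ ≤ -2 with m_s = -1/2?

Per ℓ-value: ℓ=3 → 2; ℓ=4 → 3; ℓ=5 → 4; ℓ=6 → 5; ℓ=7 → 6; ℓ=8 → 7.
Orbitals: 2 + 3 + 4 + 5 + 6 + 7 = 27. With m_s fixed to a single value there is one state per orbital, giving 27 states.

27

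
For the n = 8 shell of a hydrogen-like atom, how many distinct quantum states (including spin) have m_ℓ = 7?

2

Per ℓ-value: ℓ=7 → 1.
Orbitals: 1. Each orbital carries two spin states, so 1 × 2 = 2 states.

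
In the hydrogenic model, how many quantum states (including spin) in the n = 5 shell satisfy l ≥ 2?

42

Orbitals with l ≥ 2, by l: l=2 → 5; l=3 → 7; l=4 → 9.
Orbitals: 5 + 7 + 9 = 21. Each orbital carries two spin states, so 21 × 2 = 42 states.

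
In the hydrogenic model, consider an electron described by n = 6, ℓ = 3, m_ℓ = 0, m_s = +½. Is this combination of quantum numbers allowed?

Allowed

n = 6 is a positive integer. ℓ = 3 satisfies 0 ≤ ℓ ≤ n−1 = 5. m_ℓ = 0 lies in the range −ℓ … +ℓ (here −3 … 3). m_s = +1/2 is one of ±1/2.
All four constraints are satisfied.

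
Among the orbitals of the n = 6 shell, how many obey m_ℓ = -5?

The n = 6 shell has ℓ = 0 through 5; check each.
The (ℓ, m_ℓ) pairs meeting m_ℓ = -5 give: ℓ=5 → 1.
Total orbitals: 1.

1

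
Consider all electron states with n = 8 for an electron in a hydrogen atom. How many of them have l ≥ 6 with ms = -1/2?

Go through l = 0, …, 7 (the values permitted for n = 8).
Orbitals with l ≥ 6, by l: l=6 → 13; l=7 → 15.
Orbitals: 13 + 15 = 28. With ms fixed to a single value there is one state per orbital, giving 28 states.

28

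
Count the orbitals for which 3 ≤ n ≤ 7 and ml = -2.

Work shell by shell — for each n, count the (l, ml) pairs that satisfy ml = -2:
n=3 → 1; n=4 → 2; n=5 → 3; n=6 → 4; n=7 → 5.
Total orbitals: 1 + 2 + 3 + 4 + 5 = 15.

15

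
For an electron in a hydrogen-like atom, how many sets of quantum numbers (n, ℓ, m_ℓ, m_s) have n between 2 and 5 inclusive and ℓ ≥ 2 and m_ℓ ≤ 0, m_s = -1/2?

Work shell by shell — for each n, count the (ℓ, m_ℓ) pairs that satisfy ℓ ≥ 2 and m_ℓ ≤ 0:
n=3 → 3; n=4 → 7; n=5 → 12.
Orbitals: 3 + 7 + 12 = 22. With m_s fixed to -1/2 there is one state per orbital, so 22 states.

22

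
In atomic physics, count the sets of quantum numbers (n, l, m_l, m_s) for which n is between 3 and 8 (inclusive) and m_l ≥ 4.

For each n in the range, tally the orbitals obeying m_l ≥ 4:
n=5 → 1; n=6 → 3; n=7 → 6; n=8 → 10.
Orbitals: 1 + 3 + 6 + 10 = 20. Including both spin states (m_s = ±1/2) gives 2 × 20 = 40 states.

40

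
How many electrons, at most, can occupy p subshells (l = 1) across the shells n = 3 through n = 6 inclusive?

24

A p subshell (l = 1) exists for every n ≥ 2, so shells n = 3, 4, 5, 6 each contribute one — 4 subshells.
Since each p subshell holds 2(2·1+1) = 6 electrons, the total is 4 × 6 = 24.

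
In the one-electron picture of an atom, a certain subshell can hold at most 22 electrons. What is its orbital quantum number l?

l = 5 (h)

2(2l+1) = 22 ⇒ 2l+1 = 11 ⇒ l = 5.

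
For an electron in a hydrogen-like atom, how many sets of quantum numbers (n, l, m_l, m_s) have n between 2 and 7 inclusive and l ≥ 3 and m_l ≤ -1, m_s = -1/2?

40

Per-shell orbital counts meeting the constraint:
n=4 → 3; n=5 → 7; n=6 → 12; n=7 → 18.
Orbitals: 3 + 7 + 12 + 18 = 40. With m_s fixed to -1/2 there is one state per orbital, so 40 states.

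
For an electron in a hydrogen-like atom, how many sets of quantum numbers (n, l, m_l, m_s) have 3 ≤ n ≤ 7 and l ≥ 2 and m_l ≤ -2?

70

For each n in the range, tally the orbitals obeying l ≥ 2 and m_l ≤ -2:
n=3 → 1; n=4 → 3; n=5 → 6; n=6 → 10; n=7 → 15.
Orbitals: 1 + 3 + 6 + 10 + 15 = 35. Including both spin states (m_s = ±1/2) gives 2 × 35 = 70 states.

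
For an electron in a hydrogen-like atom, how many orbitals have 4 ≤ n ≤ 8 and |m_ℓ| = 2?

Per-shell orbital counts meeting the constraint:
n=4 → 4; n=5 → 6; n=6 → 8; n=7 → 10; n=8 → 12.
Total orbitals: 4 + 6 + 8 + 10 + 12 = 40.

40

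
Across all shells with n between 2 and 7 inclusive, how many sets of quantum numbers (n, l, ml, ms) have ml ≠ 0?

224

Treat each shell separately and count matching orbitals:
n=2 → 2; n=3 → 6; n=4 → 12; n=5 → 20; n=6 → 30; n=7 → 42.
Orbitals: 2 + 6 + 12 + 20 + 30 + 42 = 112. Including both spin states (ms = ±1/2) gives 2 × 112 = 224 states.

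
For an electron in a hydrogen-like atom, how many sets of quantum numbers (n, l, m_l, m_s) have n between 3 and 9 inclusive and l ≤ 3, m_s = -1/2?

Go shell by shell, enumerating (l, m_l) with l ≤ 3:
n=3 → 9; n=4 → 16; n=5 → 16; n=6 → 16; n=7 → 16; n=8 → 16; n=9 → 16.
Orbitals: 9 + 16 + 16 + 16 + 16 + 16 + 16 = 105. With m_s fixed to -1/2 there is one state per orbital, so 105 states.

105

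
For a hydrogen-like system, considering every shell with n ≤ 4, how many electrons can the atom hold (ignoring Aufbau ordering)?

60

Total orbitals = 1² + 2² + 3² + 4² = 30. Doubling for spin gives 60 electrons.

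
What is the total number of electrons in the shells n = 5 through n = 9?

510

Shell n has n² orbitals: 5²=25 + 6²=36 + 7²=49 + 8²=64 + 9²=81 = 255 orbitals.
Two spin states per orbital: 2 × 255 = 510 electrons.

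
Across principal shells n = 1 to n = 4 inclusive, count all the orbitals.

Shell n has n² orbitals: 1²=1 + 2²=4 + 3²=9 + 4²=16 = 30 orbitals.

30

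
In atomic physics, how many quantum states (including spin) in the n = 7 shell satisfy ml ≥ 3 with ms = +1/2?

10

For n = 7, l ranges over 0 … 6.
The (l, ml) pairs meeting ml ≥ 3 give: l=3 → 1; l=4 → 2; l=5 → 3; l=6 → 4.
Orbitals: 1 + 2 + 3 + 4 = 10. With ms fixed to a single value there is one state per orbital, giving 10 states.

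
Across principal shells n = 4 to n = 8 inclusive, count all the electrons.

Shell n has n² orbitals: 4²=16 + 5²=25 + 6²=36 + 7²=49 + 8²=64 = 190 orbitals.
Two spin states per orbital: 2 × 190 = 380 electrons.

380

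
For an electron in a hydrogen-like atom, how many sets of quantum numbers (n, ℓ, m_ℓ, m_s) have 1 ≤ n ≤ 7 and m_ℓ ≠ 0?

For each n in the range, tally the orbitals obeying m_ℓ ≠ 0:
n=2 → 2; n=3 → 6; n=4 → 12; n=5 → 20; n=6 → 30; n=7 → 42.
Orbitals: 2 + 6 + 12 + 20 + 30 + 42 = 112. Including both spin states (m_s = ±1/2) gives 2 × 112 = 224 states.

224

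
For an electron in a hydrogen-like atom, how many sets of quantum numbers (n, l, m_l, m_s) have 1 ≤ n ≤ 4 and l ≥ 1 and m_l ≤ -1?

20

For each n in the range, tally the orbitals obeying l ≥ 1 and m_l ≤ -1:
n=2 → 1; n=3 → 3; n=4 → 6.
Orbitals: 1 + 3 + 6 = 10. Including both spin states (m_s = ±1/2) gives 2 × 10 = 20 states.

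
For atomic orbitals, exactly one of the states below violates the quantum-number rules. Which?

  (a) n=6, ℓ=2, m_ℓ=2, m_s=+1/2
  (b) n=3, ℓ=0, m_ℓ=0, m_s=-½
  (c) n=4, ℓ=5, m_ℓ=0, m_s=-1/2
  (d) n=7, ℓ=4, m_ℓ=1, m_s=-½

(c) has ℓ = 5 ≥ n = 4, violating 0 ≤ ℓ ≤ n−1.
The remaining sets (a), (b), (d) satisfy all four rules.

(c)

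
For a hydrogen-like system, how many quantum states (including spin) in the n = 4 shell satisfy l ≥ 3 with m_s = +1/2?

7

The (l, m_l) pairs meeting l ≥ 3 give: l=3 → 7.
Orbitals: 7. With m_s fixed to a single value there is one state per orbital, giving 7 states.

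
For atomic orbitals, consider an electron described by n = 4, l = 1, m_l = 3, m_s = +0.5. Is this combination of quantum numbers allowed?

The magnetic quantum number must satisfy −l ≤ m_l ≤ l. With l = 1, m_l can only be -1, 0, 1, so m_l = 3 is forbidden.

No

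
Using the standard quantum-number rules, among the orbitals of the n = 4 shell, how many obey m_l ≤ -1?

6

For n = 4, l ranges over 0 … 3.
Contributions: l=1 → 1; l=2 → 2; l=3 → 3.
Total orbitals: 1 + 2 + 3 = 6.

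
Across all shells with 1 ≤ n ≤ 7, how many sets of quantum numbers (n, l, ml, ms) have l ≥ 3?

180

Go shell by shell, enumerating (l, ml) with l ≥ 3:
n=4 → 7; n=5 → 16; n=6 → 27; n=7 → 40.
Orbitals: 7 + 16 + 27 + 40 = 90. Including both spin states (ms = ±1/2) gives 2 × 90 = 180 states.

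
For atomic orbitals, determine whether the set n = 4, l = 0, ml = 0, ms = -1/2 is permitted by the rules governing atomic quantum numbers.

n = 4 is a positive integer. l = 0 satisfies 0 ≤ l ≤ n−1 = 3. ml = 0 lies in the range −l … +l (here 0). ms = -1/2 is one of ±1/2.
All four constraints are satisfied.

Valid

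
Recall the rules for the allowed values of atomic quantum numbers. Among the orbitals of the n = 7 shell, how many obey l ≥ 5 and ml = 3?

2

Go through l = 0, …, 6 (the values permitted for n = 7).
Per l-value: l=5 → 1; l=6 → 1.
Total orbitals: 1 + 1 = 2.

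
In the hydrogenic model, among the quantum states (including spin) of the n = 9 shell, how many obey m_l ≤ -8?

2

With n = 9 the allowed l are 0, 1, …, 8.
The (l, m_l) pairs meeting m_l ≤ -8 give: l=8 → 1.
Orbitals: 1. Each orbital carries two spin states, so 1 × 2 = 2 states.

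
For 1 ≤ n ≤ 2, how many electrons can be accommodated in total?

Total orbitals = 1² + 2² = 5. Doubling for spin gives 10 electrons.

10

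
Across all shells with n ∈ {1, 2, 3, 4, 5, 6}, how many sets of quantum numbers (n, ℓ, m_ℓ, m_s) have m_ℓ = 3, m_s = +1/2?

6

Work shell by shell — for each n, count the (ℓ, m_ℓ) pairs that satisfy m_ℓ = 3:
n=4 → 1; n=5 → 2; n=6 → 3.
Orbitals: 1 + 2 + 3 = 6. With m_s fixed to +1/2 there is one state per orbital, so 6 states.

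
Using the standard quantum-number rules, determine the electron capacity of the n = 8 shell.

128

A shell holds 2n² electrons: 2 × 8² = 2 × 64 = 128.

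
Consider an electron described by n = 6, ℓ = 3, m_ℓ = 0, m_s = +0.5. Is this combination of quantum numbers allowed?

Yes

n = 6 is a positive integer. ℓ = 3 satisfies 0 ≤ ℓ ≤ n−1 = 5. m_ℓ = 0 lies in the range −ℓ … +ℓ (here −3 … 3). m_s = +1/2 is one of ±1/2.
All four constraints are satisfied.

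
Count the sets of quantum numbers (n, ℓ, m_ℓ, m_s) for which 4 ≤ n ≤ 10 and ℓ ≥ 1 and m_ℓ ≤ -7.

20

For each n in the range, tally the orbitals obeying ℓ ≥ 1 and m_ℓ ≤ -7:
n=8 → 1; n=9 → 3; n=10 → 6.
Orbitals: 1 + 3 + 6 = 10. Including both spin states (m_s = ±1/2) gives 2 × 10 = 20 states.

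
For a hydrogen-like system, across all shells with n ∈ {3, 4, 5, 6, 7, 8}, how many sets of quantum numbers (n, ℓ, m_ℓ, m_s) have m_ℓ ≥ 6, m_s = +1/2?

4

Treat each shell separately and count matching orbitals:
n=7 → 1; n=8 → 3.
Orbitals: 1 + 3 = 4. With m_s fixed to +1/2 there is one state per orbital, so 4 states.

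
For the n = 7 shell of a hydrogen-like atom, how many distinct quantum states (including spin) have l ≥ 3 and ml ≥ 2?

The (l, ml) pairs meeting l ≥ 3 and ml ≥ 2 give: l=3 → 2; l=4 → 3; l=5 → 4; l=6 → 5.
Orbitals: 2 + 3 + 4 + 5 = 14. Each orbital carries two spin states, so 14 × 2 = 28 states.

28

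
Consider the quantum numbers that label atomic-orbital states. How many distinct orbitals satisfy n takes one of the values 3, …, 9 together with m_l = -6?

Go shell by shell, enumerating (l, m_l) with m_l = -6:
n=7 → 1; n=8 → 2; n=9 → 3.
Total orbitals: 1 + 2 + 3 = 6.

6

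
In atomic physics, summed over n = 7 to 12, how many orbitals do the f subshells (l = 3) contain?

An f subshell (l = 3) exists for every n ≥ 4, so shells n = 7, 8, 9, 10, 11, 12 each contribute one — 6 subshells.
Since each f subshell has 2·3+1 = 7 orbitals, the total is 6 × 7 = 42.

42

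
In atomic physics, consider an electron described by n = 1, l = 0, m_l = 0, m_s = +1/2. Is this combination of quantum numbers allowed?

Allowed

n = 1 is a positive integer. l = 0 satisfies 0 ≤ l ≤ n−1 = 0. m_l = 0 lies in the range −l … +l (here 0). m_s = +1/2 is one of ±1/2.
All four constraints are satisfied.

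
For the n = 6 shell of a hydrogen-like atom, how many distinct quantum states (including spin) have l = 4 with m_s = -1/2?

Go through l = 0, …, 5 (the values permitted for n = 6).
Orbitals with l = 4, by l: l=4 → 9.
Orbitals: 9. With m_s fixed to a single value there is one state per orbital, giving 9 states.

9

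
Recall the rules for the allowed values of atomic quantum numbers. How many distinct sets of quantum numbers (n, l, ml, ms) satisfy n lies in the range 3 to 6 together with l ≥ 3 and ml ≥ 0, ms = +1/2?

28

Count contributing orbitals for each principal shell:
n=4 → 4; n=5 → 9; n=6 → 15.
Orbitals: 4 + 9 + 15 = 28. With ms fixed to +1/2 there is one state per orbital, so 28 states.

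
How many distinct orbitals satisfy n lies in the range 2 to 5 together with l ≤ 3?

45

Count contributing orbitals for each principal shell:
n=2 → 4; n=3 → 9; n=4 → 16; n=5 → 16.
Total orbitals: 4 + 9 + 16 + 16 = 45.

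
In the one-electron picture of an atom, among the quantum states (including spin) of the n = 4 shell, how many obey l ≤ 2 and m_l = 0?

6

For n = 4, l ranges over 0 … 3.
The (l, m_l) pairs meeting l ≤ 2 and m_l = 0 give: l=0 → 1; l=1 → 1; l=2 → 1.
Orbitals: 1 + 1 + 1 = 3. Each orbital carries two spin states, so 3 × 2 = 6 states.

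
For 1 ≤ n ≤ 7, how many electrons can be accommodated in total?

Total orbitals = 1² + 2² + 3² + 4² + 5² + 6² + 7² = 140. Doubling for spin gives 280 electrons.

280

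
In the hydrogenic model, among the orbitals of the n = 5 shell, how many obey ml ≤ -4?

1

Contributions: l=4 → 1.
Total orbitals: 1.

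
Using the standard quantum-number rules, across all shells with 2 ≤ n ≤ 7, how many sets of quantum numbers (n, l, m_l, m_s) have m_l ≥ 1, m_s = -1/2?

Count contributing orbitals for each principal shell:
n=2 → 1; n=3 → 3; n=4 → 6; n=5 → 10; n=6 → 15; n=7 → 21.
Orbitals: 1 + 3 + 6 + 10 + 15 + 21 = 56. With m_s fixed to -1/2 there is one state per orbital, so 56 states.

56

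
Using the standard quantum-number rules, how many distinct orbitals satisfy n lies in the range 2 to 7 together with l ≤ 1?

Per-shell orbital counts meeting the constraint:
n=2 → 4; n=3 → 4; n=4 → 4; n=5 → 4; n=6 → 4; n=7 → 4.
Total orbitals: 4 + 4 + 4 + 4 + 4 + 4 = 24.

24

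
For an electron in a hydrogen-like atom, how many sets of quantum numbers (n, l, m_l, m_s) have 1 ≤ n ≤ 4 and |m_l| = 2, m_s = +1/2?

6

Work shell by shell — for each n, count the (l, m_l) pairs that satisfy |m_l| = 2:
n=3 → 2; n=4 → 4.
Orbitals: 2 + 4 = 6. With m_s fixed to +1/2 there is one state per orbital, so 6 states.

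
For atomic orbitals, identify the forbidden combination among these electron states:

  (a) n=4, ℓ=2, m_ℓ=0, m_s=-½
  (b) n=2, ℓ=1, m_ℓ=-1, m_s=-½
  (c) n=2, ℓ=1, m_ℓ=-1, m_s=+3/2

(c) has m_s = +3/2, but an electron's spin must be ±1/2.
The remaining sets (a), (b) satisfy all four rules.

(c)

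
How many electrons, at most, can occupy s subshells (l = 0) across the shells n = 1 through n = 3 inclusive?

6

An s subshell (l = 0) exists for every n ≥ 1, so shells n = 1, 2, 3 each contribute one — 3 subshells.
Since each s subshell holds 2(2·0+1) = 2 electrons, the total is 3 × 2 = 6.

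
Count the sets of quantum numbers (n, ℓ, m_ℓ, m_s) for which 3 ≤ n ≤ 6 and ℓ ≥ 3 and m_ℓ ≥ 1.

Count contributing orbitals for each principal shell:
n=4 → 3; n=5 → 7; n=6 → 12.
Orbitals: 3 + 7 + 12 = 22. Including both spin states (m_s = ±1/2) gives 2 × 22 = 44 states.

44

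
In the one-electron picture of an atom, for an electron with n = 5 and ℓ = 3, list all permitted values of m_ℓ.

m_ℓ takes every integer from −ℓ to +ℓ. With ℓ = 3 that gives the 7 values -3, -2, -1, 0, 1, 2, 3.

-3, -2, -1, 0, 1, 2, 3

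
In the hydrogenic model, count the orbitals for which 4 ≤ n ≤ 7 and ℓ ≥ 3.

Treat each shell separately and count matching orbitals:
n=4 → 7; n=5 → 16; n=6 → 27; n=7 → 40.
Total orbitals: 7 + 16 + 27 + 40 = 90.

90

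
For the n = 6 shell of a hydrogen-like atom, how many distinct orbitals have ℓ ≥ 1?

35

The n = 6 shell has ℓ = 0 through 5; check each.
Contributions: ℓ=1 → 3; ℓ=2 → 5; ℓ=3 → 7; ℓ=4 → 9; ℓ=5 → 11.
Total orbitals: 3 + 5 + 7 + 9 + 11 = 35.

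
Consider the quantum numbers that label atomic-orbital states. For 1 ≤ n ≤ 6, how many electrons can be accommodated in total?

Total orbitals = 1² + 2² + 3² + 4² + 5² + 6² = 91. Doubling for spin gives 182 electrons.

182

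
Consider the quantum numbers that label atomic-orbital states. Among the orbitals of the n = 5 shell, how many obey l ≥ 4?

9

Go through l = 0, …, 4 (the values permitted for n = 5).
Per l-value: l=4 → 9.
Total orbitals: 9.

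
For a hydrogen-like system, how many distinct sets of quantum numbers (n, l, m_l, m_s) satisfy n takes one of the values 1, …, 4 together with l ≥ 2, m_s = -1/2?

Work shell by shell — for each n, count the (l, m_l) pairs that satisfy l ≥ 2:
n=3 → 5; n=4 → 12.
Orbitals: 5 + 12 = 17. With m_s fixed to -1/2 there is one state per orbital, so 17 states.

17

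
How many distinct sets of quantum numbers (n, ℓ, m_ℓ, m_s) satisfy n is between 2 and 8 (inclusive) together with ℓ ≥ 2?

Count contributing orbitals for each principal shell:
n=3 → 5; n=4 → 12; n=5 → 21; n=6 → 32; n=7 → 45; n=8 → 60.
Orbitals: 5 + 12 + 21 + 32 + 45 + 60 = 175. Including both spin states (m_s = ±1/2) gives 2 × 175 = 350 states.

350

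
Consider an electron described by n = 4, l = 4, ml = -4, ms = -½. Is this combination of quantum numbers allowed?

No

The orbital quantum number must satisfy 0 ≤ l ≤ n−1. With n = 4 the allowed l values are 0, 1, 2, 3, so l = 4 is out of range.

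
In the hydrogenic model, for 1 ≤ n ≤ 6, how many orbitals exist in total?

Total orbitals = 1² + 2² + 3² + 4² + 5² + 6² = 91.

91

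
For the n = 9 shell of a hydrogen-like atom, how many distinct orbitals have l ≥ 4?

65

For n = 9, l ranges over 0 … 8.
Contributions: l=4 → 9; l=5 → 11; l=6 → 13; l=7 → 15; l=8 → 17.
Total orbitals: 9 + 11 + 13 + 15 + 17 = 65.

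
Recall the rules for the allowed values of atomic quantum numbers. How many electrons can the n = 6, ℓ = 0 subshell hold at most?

2

A subshell with ℓ = 0 has 2ℓ+1 = 1 orbital, each holding 2 electrons (spin ±1/2), so 1 × 2 = 2.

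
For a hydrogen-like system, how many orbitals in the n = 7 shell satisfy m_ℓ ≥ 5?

With n = 7 the allowed ℓ are 0, 1, …, 6.
Contributions: ℓ=5 → 1; ℓ=6 → 2.
Total orbitals: 1 + 2 = 3.

3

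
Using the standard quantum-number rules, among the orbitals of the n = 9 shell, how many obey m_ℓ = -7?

2

For n = 9, ℓ ranges over 0 … 8.
Orbitals with m_ℓ = -7, by ℓ: ℓ=7 → 1; ℓ=8 → 1.
Total orbitals: 1 + 1 = 2.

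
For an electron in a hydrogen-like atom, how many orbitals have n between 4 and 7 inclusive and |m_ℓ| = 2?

Count contributing orbitals for each principal shell:
n=4 → 4; n=5 → 6; n=6 → 8; n=7 → 10.
Total orbitals: 4 + 6 + 8 + 10 = 28.

28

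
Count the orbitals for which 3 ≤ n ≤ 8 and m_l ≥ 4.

Per-shell orbital counts meeting the constraint:
n=5 → 1; n=6 → 3; n=7 → 6; n=8 → 10.
Total orbitals: 1 + 3 + 6 + 10 = 20.

20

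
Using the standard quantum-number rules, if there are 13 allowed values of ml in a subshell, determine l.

l = 6

ml ranges over 2l+1 integers, so 2l+1 = 13 ⇒ l = 6.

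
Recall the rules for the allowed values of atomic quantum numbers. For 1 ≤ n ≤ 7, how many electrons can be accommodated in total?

280

Total orbitals = 1² + 2² + 3² + 4² + 5² + 6² + 7² = 140. Doubling for spin gives 280 electrons.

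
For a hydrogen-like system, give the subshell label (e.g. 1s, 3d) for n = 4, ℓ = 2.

4d

ℓ = 2 corresponds to the letter 'd', so the subshell is 4d.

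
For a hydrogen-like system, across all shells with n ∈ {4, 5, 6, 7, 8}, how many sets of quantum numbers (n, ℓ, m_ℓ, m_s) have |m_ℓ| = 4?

40

Work shell by shell — for each n, count the (ℓ, m_ℓ) pairs that satisfy |m_ℓ| = 4:
n=5 → 2; n=6 → 4; n=7 → 6; n=8 → 8.
Orbitals: 2 + 4 + 6 + 8 = 20. Including both spin states (m_s = ±1/2) gives 2 × 20 = 40 states.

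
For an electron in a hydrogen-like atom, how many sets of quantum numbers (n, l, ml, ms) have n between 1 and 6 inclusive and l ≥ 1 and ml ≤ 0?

Per-shell orbital counts meeting the constraint:
n=2 → 2; n=3 → 5; n=4 → 9; n=5 → 14; n=6 → 20.
Orbitals: 2 + 5 + 9 + 14 + 20 = 50. Including both spin states (ms = ±1/2) gives 2 × 50 = 100 states.

100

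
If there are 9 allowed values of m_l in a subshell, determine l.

m_l ranges over 2l+1 integers, so 2l+1 = 9 ⇒ l = 4.

l = 4 (g)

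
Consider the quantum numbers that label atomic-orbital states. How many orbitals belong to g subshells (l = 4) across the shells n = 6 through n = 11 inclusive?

A g subshell (l = 4) exists for every n ≥ 5, so shells n = 6, 7, 8, 9, 10, 11 each contribute one — 6 subshells.
Since each g subshell has 2·4+1 = 9 orbitals, the total is 6 × 9 = 54.

54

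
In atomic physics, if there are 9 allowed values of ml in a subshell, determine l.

l = 4 (g)

ml ranges over 2l+1 integers, so 2l+1 = 9 ⇒ l = 4.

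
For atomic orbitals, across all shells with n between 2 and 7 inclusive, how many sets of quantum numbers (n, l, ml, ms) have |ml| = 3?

40

Count contributing orbitals for each principal shell:
n=4 → 2; n=5 → 4; n=6 → 6; n=7 → 8.
Orbitals: 2 + 4 + 6 + 8 = 20. Including both spin states (ms = ±1/2) gives 2 × 20 = 40 states.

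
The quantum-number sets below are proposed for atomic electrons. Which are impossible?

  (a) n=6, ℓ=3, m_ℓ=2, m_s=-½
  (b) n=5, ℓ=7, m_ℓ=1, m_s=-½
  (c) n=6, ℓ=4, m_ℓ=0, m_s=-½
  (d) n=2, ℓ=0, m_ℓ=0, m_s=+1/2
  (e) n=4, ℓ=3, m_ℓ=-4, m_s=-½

(b) has ℓ = 7 ≥ n = 5, violating 0 ≤ ℓ ≤ n−1.
(e) has |m_ℓ| = 4 > ℓ = 3, violating −ℓ ≤ m_ℓ ≤ ℓ.
The remaining sets (a), (c), (d) satisfy all four rules.

(b) and (e)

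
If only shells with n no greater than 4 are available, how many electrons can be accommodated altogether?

60

Total orbitals = 1² + 2² + 3² + 4² = 30. Doubling for spin gives 60 electrons.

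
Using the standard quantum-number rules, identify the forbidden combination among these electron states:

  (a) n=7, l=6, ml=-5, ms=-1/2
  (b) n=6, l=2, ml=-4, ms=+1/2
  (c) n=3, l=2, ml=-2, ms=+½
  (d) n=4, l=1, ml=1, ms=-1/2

(b)

(b) has |ml| = 4 > l = 2, violating −l ≤ ml ≤ l.
The remaining sets (a), (c), (d) satisfy all four rules.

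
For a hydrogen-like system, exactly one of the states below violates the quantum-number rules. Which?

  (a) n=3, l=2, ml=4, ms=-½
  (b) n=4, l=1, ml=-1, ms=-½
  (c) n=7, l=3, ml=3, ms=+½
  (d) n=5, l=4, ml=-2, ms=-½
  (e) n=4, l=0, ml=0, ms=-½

(a)

(a) has |ml| = 4 > l = 2, violating −l ≤ ml ≤ l.
The remaining sets (b), (c), (d), (e) satisfy all four rules.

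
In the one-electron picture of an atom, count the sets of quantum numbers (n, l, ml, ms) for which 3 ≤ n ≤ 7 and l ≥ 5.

Count contributing orbitals for each principal shell:
n=6 → 11; n=7 → 24.
Orbitals: 11 + 24 = 35. Including both spin states (ms = ±1/2) gives 2 × 35 = 70 states.

70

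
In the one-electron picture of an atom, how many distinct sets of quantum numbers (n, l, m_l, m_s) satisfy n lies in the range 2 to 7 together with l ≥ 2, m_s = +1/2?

Treat each shell separately and count matching orbitals:
n=3 → 5; n=4 → 12; n=5 → 21; n=6 → 32; n=7 → 45.
Orbitals: 5 + 12 + 21 + 32 + 45 = 115. With m_s fixed to +1/2 there is one state per orbital, so 115 states.

115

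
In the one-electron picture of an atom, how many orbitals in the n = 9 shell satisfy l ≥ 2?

77

With n = 9 the allowed l are 0, 1, …, 8.
Orbitals with l ≥ 2, by l: l=2 → 5; l=3 → 7; l=4 → 9; l=5 → 11; l=6 → 13; l=7 → 15; l=8 → 17.
Total orbitals: 5 + 7 + 9 + 11 + 13 + 15 + 17 = 77.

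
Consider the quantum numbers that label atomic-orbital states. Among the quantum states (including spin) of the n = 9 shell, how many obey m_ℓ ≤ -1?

72

For n = 9, ℓ ranges over 0 … 8.
Per ℓ-value: ℓ=1 → 1; ℓ=2 → 2; ℓ=3 → 3; ℓ=4 → 4; ℓ=5 → 5; ℓ=6 → 6; ℓ=7 → 7; ℓ=8 → 8.
Orbitals: 1 + 2 + 3 + 4 + 5 + 6 + 7 + 8 = 36. Each orbital carries two spin states, so 36 × 2 = 72 states.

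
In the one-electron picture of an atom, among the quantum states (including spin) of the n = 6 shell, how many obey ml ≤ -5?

With n = 6 the allowed l are 0, 1, …, 5.
Contributions: l=5 → 1.
Orbitals: 1. Each orbital carries two spin states, so 1 × 2 = 2 states.

2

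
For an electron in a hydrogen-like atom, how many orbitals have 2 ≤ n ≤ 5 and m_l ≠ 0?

Per-shell orbital counts meeting the constraint:
n=2 → 2; n=3 → 6; n=4 → 12; n=5 → 20.
Total orbitals: 2 + 6 + 12 + 20 = 40.

40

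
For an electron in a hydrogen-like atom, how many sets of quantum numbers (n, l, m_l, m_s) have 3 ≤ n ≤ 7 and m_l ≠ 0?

220

Work shell by shell — for each n, count the (l, m_l) pairs that satisfy m_l ≠ 0:
n=3 → 6; n=4 → 12; n=5 → 20; n=6 → 30; n=7 → 42.
Orbitals: 6 + 12 + 20 + 30 + 42 = 110. Including both spin states (m_s = ±1/2) gives 2 × 110 = 220 states.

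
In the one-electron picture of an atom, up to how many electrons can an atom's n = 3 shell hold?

A shell holds 2n² electrons: 2 × 3² = 2 × 9 = 18.

18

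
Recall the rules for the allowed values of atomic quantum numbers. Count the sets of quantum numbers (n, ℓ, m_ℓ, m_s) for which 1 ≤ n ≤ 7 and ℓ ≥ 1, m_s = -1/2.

133

For each n in the range, tally the orbitals obeying ℓ ≥ 1:
n=2 → 3; n=3 → 8; n=4 → 15; n=5 → 24; n=6 → 35; n=7 → 48.
Orbitals: 3 + 8 + 15 + 24 + 35 + 48 = 133. With m_s fixed to -1/2 there is one state per orbital, so 133 states.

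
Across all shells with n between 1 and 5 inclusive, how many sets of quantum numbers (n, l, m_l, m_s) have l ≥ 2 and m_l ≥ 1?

32

Work shell by shell — for each n, count the (l, m_l) pairs that satisfy l ≥ 2 and m_l ≥ 1:
n=3 → 2; n=4 → 5; n=5 → 9.
Orbitals: 2 + 5 + 9 = 16. Including both spin states (m_s = ±1/2) gives 2 × 16 = 32 states.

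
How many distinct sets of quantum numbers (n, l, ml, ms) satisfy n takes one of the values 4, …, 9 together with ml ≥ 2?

166

Work shell by shell — for each n, count the (l, ml) pairs that satisfy ml ≥ 2:
n=4 → 3; n=5 → 6; n=6 → 10; n=7 → 15; n=8 → 21; n=9 → 28.
Orbitals: 3 + 6 + 10 + 15 + 21 + 28 = 83. Including both spin states (ms = ±1/2) gives 2 × 83 = 166 states.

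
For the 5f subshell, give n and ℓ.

The leading integer gives n = 5; the letter 'f' means ℓ = 3.

n = 5, ℓ = 3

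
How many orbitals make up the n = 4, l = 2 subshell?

A subshell has 2l+1 orbitals; with l = 2, that's 5.

5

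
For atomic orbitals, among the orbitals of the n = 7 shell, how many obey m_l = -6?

With n = 7 the allowed l are 0, 1, …, 6.
Orbitals with m_l = -6, by l: l=6 → 1.
Total orbitals: 1.

1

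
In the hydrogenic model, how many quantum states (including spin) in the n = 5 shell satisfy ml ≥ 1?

Go through l = 0, …, 4 (the values permitted for n = 5).
Orbitals with ml ≥ 1, by l: l=1 → 1; l=2 → 2; l=3 → 3; l=4 → 4.
Orbitals: 1 + 2 + 3 + 4 = 10. Each orbital carries two spin states, so 10 × 2 = 20 states.

20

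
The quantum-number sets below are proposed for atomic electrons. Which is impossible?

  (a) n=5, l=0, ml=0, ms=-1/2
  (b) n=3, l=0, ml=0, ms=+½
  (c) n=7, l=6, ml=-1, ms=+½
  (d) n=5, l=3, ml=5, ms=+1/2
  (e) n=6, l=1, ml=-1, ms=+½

(d)

(d) has |ml| = 5 > l = 3, violating −l ≤ ml ≤ l.
The remaining sets (a), (b), (c), (e) satisfy all four rules.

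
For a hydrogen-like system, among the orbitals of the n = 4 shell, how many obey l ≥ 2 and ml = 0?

For n = 4, l ranges over 0 … 3.
The (l, ml) pairs meeting l ≥ 2 and ml = 0 give: l=2 → 1; l=3 → 1.
Total orbitals: 1 + 1 = 2.

2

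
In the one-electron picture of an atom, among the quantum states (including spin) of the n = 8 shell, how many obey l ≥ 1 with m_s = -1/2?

The n = 8 shell has l = 0 through 7; check each.
Contributions: l=1 → 3; l=2 → 5; l=3 → 7; l=4 → 9; l=5 → 11; l=6 → 13; l=7 → 15.
Orbitals: 3 + 5 + 7 + 9 + 11 + 13 + 15 = 63. With m_s fixed to a single value there is one state per orbital, giving 63 states.

63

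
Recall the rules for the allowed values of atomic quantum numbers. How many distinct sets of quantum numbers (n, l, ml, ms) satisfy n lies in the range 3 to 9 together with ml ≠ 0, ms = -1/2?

For each n in the range, tally the orbitals obeying ml ≠ 0:
n=3 → 6; n=4 → 12; n=5 → 20; n=6 → 30; n=7 → 42; n=8 → 56; n=9 → 72.
Orbitals: 6 + 12 + 20 + 30 + 42 + 56 + 72 = 238. With ms fixed to -1/2 there is one state per orbital, so 238 states.

238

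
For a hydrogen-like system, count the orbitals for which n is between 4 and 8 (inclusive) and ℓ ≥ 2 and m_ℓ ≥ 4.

20

Work shell by shell — for each n, count the (ℓ, m_ℓ) pairs that satisfy ℓ ≥ 2 and m_ℓ ≥ 4:
n=5 → 1; n=6 → 3; n=7 → 6; n=8 → 10.
Total orbitals: 1 + 3 + 6 + 10 = 20.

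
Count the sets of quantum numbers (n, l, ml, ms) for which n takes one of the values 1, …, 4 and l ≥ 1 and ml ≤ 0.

32

Go shell by shell, enumerating (l, ml) with l ≥ 1 and ml ≤ 0:
n=2 → 2; n=3 → 5; n=4 → 9.
Orbitals: 2 + 5 + 9 = 16. Including both spin states (ms = ±1/2) gives 2 × 16 = 32 states.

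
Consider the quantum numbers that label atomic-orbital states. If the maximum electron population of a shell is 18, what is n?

n = 3

2n² = 18 ⇒ n² = 9 ⇒ n = 3.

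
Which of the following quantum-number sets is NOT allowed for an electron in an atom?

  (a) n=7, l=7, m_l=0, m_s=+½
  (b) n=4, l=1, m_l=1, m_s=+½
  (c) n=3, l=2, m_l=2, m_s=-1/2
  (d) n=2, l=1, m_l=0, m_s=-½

(a) has l = 7 ≥ n = 7, violating 0 ≤ l ≤ n−1.
The remaining sets (b), (c), (d) satisfy all four rules.

(a)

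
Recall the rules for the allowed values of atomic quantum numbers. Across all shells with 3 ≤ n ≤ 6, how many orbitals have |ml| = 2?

Work shell by shell — for each n, count the (l, ml) pairs that satisfy |ml| = 2:
n=3 → 2; n=4 → 4; n=5 → 6; n=6 → 8.
Total orbitals: 2 + 4 + 6 + 8 = 20.

20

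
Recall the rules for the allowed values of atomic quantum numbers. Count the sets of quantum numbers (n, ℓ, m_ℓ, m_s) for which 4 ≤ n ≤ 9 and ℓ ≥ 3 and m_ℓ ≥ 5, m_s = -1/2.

Go shell by shell, enumerating (ℓ, m_ℓ) with ℓ ≥ 3 and m_ℓ ≥ 5:
n=6 → 1; n=7 → 3; n=8 → 6; n=9 → 10.
Orbitals: 1 + 3 + 6 + 10 = 20. With m_s fixed to -1/2 there is one state per orbital, so 20 states.

20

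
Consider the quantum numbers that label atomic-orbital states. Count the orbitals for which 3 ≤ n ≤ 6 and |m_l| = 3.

Work shell by shell — for each n, count the (l, m_l) pairs that satisfy |m_l| = 3:
n=4 → 2; n=5 → 4; n=6 → 6.
Total orbitals: 2 + 4 + 6 = 12.

12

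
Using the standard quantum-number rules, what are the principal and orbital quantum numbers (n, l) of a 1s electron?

The leading integer gives n = 1; the letter 's' means l = 0.

n = 1, l = 0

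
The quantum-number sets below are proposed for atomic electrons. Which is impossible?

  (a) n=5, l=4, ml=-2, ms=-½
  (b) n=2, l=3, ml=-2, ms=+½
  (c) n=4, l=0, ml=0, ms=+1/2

(b)

(b) has l = 3 ≥ n = 2, violating 0 ≤ l ≤ n−1.
The remaining sets (a), (c) satisfy all four rules.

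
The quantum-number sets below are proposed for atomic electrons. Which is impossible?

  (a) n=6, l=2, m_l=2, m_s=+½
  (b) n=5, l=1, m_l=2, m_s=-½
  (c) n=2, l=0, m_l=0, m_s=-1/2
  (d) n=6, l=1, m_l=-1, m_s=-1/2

(b) has |m_l| = 2 > l = 1, violating −l ≤ m_l ≤ l.
The remaining sets (a), (c), (d) satisfy all four rules.

(b)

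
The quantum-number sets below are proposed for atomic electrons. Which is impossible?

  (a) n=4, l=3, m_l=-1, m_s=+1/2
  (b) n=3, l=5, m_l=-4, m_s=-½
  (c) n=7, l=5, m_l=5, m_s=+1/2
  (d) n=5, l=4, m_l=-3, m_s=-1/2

(b) has l = 5 ≥ n = 3, violating 0 ≤ l ≤ n−1.
The remaining sets (a), (c), (d) satisfy all four rules.

(b)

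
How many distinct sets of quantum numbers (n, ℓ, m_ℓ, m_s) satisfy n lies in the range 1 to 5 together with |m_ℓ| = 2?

24

Count contributing orbitals for each principal shell:
n=3 → 2; n=4 → 4; n=5 → 6.
Orbitals: 2 + 4 + 6 = 12. Including both spin states (m_s = ±1/2) gives 2 × 12 = 24 states.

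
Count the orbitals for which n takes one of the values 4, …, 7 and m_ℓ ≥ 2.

34

Count contributing orbitals for each principal shell:
n=4 → 3; n=5 → 6; n=6 → 10; n=7 → 15.
Total orbitals: 3 + 6 + 10 + 15 = 34.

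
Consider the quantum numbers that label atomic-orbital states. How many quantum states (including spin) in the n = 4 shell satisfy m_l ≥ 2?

6

Go through l = 0, …, 3 (the values permitted for n = 4).
The (l, m_l) pairs meeting m_l ≥ 2 give: l=2 → 1; l=3 → 2.
Orbitals: 1 + 2 = 3. Each orbital carries two spin states, so 3 × 2 = 6 states.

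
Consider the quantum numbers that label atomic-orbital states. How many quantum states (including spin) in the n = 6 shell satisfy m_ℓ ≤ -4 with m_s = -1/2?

With n = 6 the allowed ℓ are 0, 1, …, 5.
Orbitals with m_ℓ ≤ -4, by ℓ: ℓ=4 → 1; ℓ=5 → 2.
Orbitals: 1 + 2 = 3. With m_s fixed to a single value there is one state per orbital, giving 3 states.

3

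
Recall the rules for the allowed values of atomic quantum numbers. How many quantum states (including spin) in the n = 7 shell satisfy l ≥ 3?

Per l-value: l=3 → 7; l=4 → 9; l=5 → 11; l=6 → 13.
Orbitals: 7 + 9 + 11 + 13 = 40. Each orbital carries two spin states, so 40 × 2 = 80 states.

80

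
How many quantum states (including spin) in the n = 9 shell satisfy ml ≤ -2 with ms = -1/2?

For n = 9, l ranges over 0 … 8.
Orbitals with ml ≤ -2, by l: l=2 → 1; l=3 → 2; l=4 → 3; l=5 → 4; l=6 → 5; l=7 → 6; l=8 → 7.
Orbitals: 1 + 2 + 3 + 4 + 5 + 6 + 7 = 28. With ms fixed to a single value there is one state per orbital, giving 28 states.

28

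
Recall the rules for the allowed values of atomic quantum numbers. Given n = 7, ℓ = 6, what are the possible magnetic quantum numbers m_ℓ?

m_ℓ takes every integer from −ℓ to +ℓ. With ℓ = 6 that gives the 13 values -6, -5, -4, -3, -2, -1, 0, 1, 2, 3, 4, 5, 6.

-6, -5, -4, -3, -2, -1, 0, 1, 2, 3, 4, 5, 6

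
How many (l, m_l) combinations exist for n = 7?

49

The n = 7 shell contains n² = 7² = 49 orbitals.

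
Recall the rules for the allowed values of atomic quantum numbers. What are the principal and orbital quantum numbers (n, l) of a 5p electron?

n = 5, l = 1

The leading integer gives n = 5; the letter 'p' means l = 1.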